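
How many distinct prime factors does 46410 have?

6

46410 = 2 · 23205
23205 = 3 · 7735
7735 = 5 · 1547
1547 = 7 · 221
221 = 13 · 17
46410 = 2 · 3 · 5 · 7 · 13 · 17, which has 6 distinct prime factors.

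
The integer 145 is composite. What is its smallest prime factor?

145 is odd.
Digit sum 10, not divisible by 3.
Ends in 5: divisible by 5.

5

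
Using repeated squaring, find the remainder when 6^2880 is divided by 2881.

6^1 ≡ 6 (mod 2881)
6^2 ≡ 6^2 = 36 ≡ 36 (mod 2881)
6^4 ≡ 36^2 = 1296 ≡ 1296 (mod 2881)
6^8 ≡ 1296^2 = 1679616 ≡ 2874 (mod 2881)
6^16 ≡ 2874^2 = 8259876 ≡ 49 (mod 2881)
6^32 ≡ 49^2 = 2401 ≡ 2401 (mod 2881)
6^64 ≡ 2401^2 = 5764801 ≡ 2801 (mod 2881)
6^128 ≡ 2801^2 = 7845601 ≡ 638 (mod 2881)
6^256 ≡ 638^2 = 407044 ≡ 823 (mod 2881)
6^512 ≡ 823^2 = 677329 ≡ 294 (mod 2881)
6^1024 ≡ 294^2 = 86436 ≡ 6 (mod 2881)
6^2048 ≡ 6^2 = 36 ≡ 36 (mod 2881)
2880 = 2048 + 512 + 256 + 64 in binary powers of 2.
So 6^2880 ≡ 36 · 294 · 823 · 2801 ≡ 2839 (mod 2881).
Since 2839 ≠ 1, base 6 is a Fermat witness: 2881 is composite.

2839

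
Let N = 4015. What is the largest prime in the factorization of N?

4015 = 5 · 803
803 = 11 · 73
73 is prime.
So 4015 = 5 · 11 · 73; the largest prime factor is 73.

73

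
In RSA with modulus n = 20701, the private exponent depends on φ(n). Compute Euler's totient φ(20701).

20412

Factor: 20701 = 127 · 163.
φ(20701) = (127−1) · (163−1) = 126 · 162 = 20412.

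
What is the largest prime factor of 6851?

6851 = 13 · 527
527 = 17 · 31
31 is prime.
So 6851 = 13 · 17 · 31; the largest prime factor is 31.

31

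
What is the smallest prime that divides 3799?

29

3799 is odd.
Digit sum 28, not divisible by 3.
Ends in 9: not divisible by 5.
7: 3799 = 7·542 + 5
11: 3799 = 11·345 + 4
13: 3799 = 13·292 + 3
17: 3799 = 17·223 + 8
19: 3799 = 19·199 + 18
23: 3799 = 23·165 + 4
29: 3799 = 29·131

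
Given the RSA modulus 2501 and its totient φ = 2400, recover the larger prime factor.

61

φ(n) = (p−1)(q−1) = n − (p+q) + 1, so p + q = 2501 − 2400 + 1 = 102.
p and q are the roots of t² − 102t + 2501 = 0.
Discriminant: 102² − 4·2501 = 10404 − 10004 = 400; √400 = 20.
q = (102 − 20)/2 = 41, p = (102 + 20)/2 = 61.
Check: 41 · 61 = 2501.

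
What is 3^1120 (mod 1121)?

3^1 ≡ 3 (mod 1121)
3^2 ≡ 3^2 = 9 ≡ 9 (mod 1121)
3^4 ≡ 9^2 = 81 ≡ 81 (mod 1121)
3^8 ≡ 81^2 = 6561 ≡ 956 (mod 1121)
3^16 ≡ 956^2 = 913936 ≡ 321 (mod 1121)
3^32 ≡ 321^2 = 103041 ≡ 1030 (mod 1121)
3^64 ≡ 1030^2 = 1060900 ≡ 434 (mod 1121)
3^128 ≡ 434^2 = 188356 ≡ 28 (mod 1121)
3^256 ≡ 28^2 = 784 ≡ 784 (mod 1121)
3^512 ≡ 784^2 = 614656 ≡ 348 (mod 1121)
3^1024 ≡ 348^2 = 121104 ≡ 36 (mod 1121)
1120 = 1024 + 64 + 32 in binary powers of 2.
So 3^1120 ≡ 36 · 434 · 1030 ≡ 765 (mod 1121).
Since 765 ≠ 1, base 3 is a Fermat witness: 1121 is composite.

765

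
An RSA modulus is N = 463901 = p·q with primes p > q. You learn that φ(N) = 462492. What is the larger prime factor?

887

φ(n) = (p−1)(q−1) = n − (p+q) + 1, so p + q = 463901 − 462492 + 1 = 1410.
p and q are the roots of t² − 1410t + 463901 = 0.
Discriminant: 1410² − 4·463901 = 1988100 − 1855604 = 132496; √132496 = 364.
q = (1410 − 364)/2 = 523, p = (1410 + 364)/2 = 887.
Check: 523 · 887 = 463901.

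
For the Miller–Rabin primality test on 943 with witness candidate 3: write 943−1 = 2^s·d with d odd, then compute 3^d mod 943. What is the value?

943 − 1 = 942 = 2^1 · 471, so d = 471.
3^1 ≡ 3 (mod 943)
3^2 ≡ 3^2 = 9 ≡ 9 (mod 943)
3^4 ≡ 9^2 = 81 ≡ 81 (mod 943)
3^8 ≡ 81^2 = 6561 ≡ 903 (mod 943)
3^16 ≡ 903^2 = 815409 ≡ 657 (mod 943)
3^32 ≡ 657^2 = 431649 ≡ 698 (mod 943)
3^64 ≡ 698^2 = 487204 ≡ 616 (mod 943)
3^128 ≡ 616^2 = 379456 ≡ 370 (mod 943)
3^256 ≡ 370^2 = 136900 ≡ 165 (mod 943)
471 = 256 + 128 + 64 + 16 + 4 + 2 + 1 in binary powers of 2.
So 3^471 ≡ 165 · 370 · 616 · 657 · 81 · 9 · 3 ≡ 547 (mod 943).
Squaring chain: 547; never reaches −1, so base 3 is a Miller–Rabin witness that 943 is composite.

547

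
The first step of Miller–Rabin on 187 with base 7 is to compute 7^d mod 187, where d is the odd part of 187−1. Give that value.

187 − 1 = 186 = 2^1 · 93, so d = 93.
7^1 ≡ 7 (mod 187)
7^2 ≡ 7^2 = 49 ≡ 49 (mod 187)
7^4 ≡ 49^2 = 2401 ≡ 157 (mod 187)
7^8 ≡ 157^2 = 24649 ≡ 152 (mod 187)
7^16 ≡ 152^2 = 23104 ≡ 103 (mod 187)
7^32 ≡ 103^2 = 10609 ≡ 137 (mod 187)
7^64 ≡ 137^2 = 18769 ≡ 69 (mod 187)
93 = 64 + 16 + 8 + 4 + 1 in binary powers of 2.
So 7^93 ≡ 69 · 103 · 152 · 157 · 7 ≡ 57 (mod 187).
Squaring chain: 57; never reaches −1, so base 7 is a Miller–Rabin witness that 187 is composite.

57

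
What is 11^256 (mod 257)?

1

11^1 ≡ 11 (mod 257)
11^2 ≡ 11^2 = 121 ≡ 121 (mod 257)
11^4 ≡ 121^2 = 14641 ≡ 249 (mod 257)
11^8 ≡ 249^2 = 62001 ≡ 64 (mod 257)
11^16 ≡ 64^2 = 4096 ≡ 241 (mod 257)
11^32 ≡ 241^2 = 58081 ≡ 256 (mod 257)
11^64 ≡ 256^2 = 65536 ≡ 1 (mod 257)
11^128 ≡ 1^2 = 1 ≡ 1 (mod 257)
11^256 ≡ 1^2 = 1 ≡ 1 (mod 257)
256 = 256 in binary powers of 2.
So 11^256 ≡ 1 ≡ 1 (mod 257).
Since the result is 1, base 11 gives no evidence that 257 is composite.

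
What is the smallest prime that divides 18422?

2

18422 is even: 2 divides it.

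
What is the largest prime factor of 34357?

34357 = 17 · 2021
2021 = 43 · 47
47 is prime.
So 34357 = 17 · 43 · 47; the largest prime factor is 47.

47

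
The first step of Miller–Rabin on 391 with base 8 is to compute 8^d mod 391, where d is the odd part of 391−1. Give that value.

391 − 1 = 390 = 2^1 · 195, so d = 195.
8^1 ≡ 8 (mod 391)
8^2 ≡ 8^2 = 64 ≡ 64 (mod 391)
8^4 ≡ 64^2 = 4096 ≡ 186 (mod 391)
8^8 ≡ 186^2 = 34596 ≡ 188 (mod 391)
8^16 ≡ 188^2 = 35344 ≡ 154 (mod 391)
8^32 ≡ 154^2 = 23716 ≡ 256 (mod 391)
8^64 ≡ 256^2 = 65536 ≡ 239 (mod 391)
8^128 ≡ 239^2 = 57121 ≡ 35 (mod 391)
195 = 128 + 64 + 2 + 1 in binary powers of 2.
So 8^195 ≡ 35 · 239 · 64 · 8 ≡ 257 (mod 391).
Squaring chain: 257; never reaches −1, so base 8 is a Miller–Rabin witness that 391 is composite.

257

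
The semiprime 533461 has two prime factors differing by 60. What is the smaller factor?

701

Since p = q + 60, we have 533461 = q(q + 60), so q² + 60q − 533461 = 0.
Discriminant: 60² + 4·533461 = 3600 + 2133844 = 2137444; √2137444 = 1462.
q = (−60 + 1462)/2 = 701, and p = q + 60 = 761.
Check: 701 · 761 = 533461.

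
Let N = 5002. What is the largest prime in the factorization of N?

5002 = 2 · 2501
2501 = 41 · 61
61 is prime.
So 5002 = 2 · 41 · 61; the largest prime factor is 61.

61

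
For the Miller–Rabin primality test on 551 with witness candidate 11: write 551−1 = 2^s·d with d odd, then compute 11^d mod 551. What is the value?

551 − 1 = 550 = 2^1 · 275, so d = 275.
11^1 ≡ 11 (mod 551)
11^2 ≡ 11^2 = 121 ≡ 121 (mod 551)
11^4 ≡ 121^2 = 14641 ≡ 315 (mod 551)
11^8 ≡ 315^2 = 99225 ≡ 45 (mod 551)
11^16 ≡ 45^2 = 2025 ≡ 372 (mod 551)
11^32 ≡ 372^2 = 138384 ≡ 83 (mod 551)
11^64 ≡ 83^2 = 6889 ≡ 277 (mod 551)
11^128 ≡ 277^2 = 76729 ≡ 140 (mod 551)
11^256 ≡ 140^2 = 19600 ≡ 315 (mod 551)
275 = 256 + 16 + 2 + 1 in binary powers of 2.
So 11^275 ≡ 315 · 372 · 121 · 11 ≡ 520 (mod 551).
Squaring chain: 520; never reaches −1, so base 11 is a Miller–Rabin witness that 551 is composite.

520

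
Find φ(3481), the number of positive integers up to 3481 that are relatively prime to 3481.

Factor: 3481 = 59^2.
φ(3481) = 59^1·(59−1) = 3422.

3422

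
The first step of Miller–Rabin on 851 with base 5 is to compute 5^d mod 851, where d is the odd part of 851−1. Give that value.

851 − 1 = 850 = 2^1 · 425, so d = 425.
5^1 ≡ 5 (mod 851)
5^2 ≡ 5^2 = 25 ≡ 25 (mod 851)
5^4 ≡ 25^2 = 625 ≡ 625 (mod 851)
5^8 ≡ 625^2 = 390625 ≡ 16 (mod 851)
5^16 ≡ 16^2 = 256 ≡ 256 (mod 851)
5^32 ≡ 256^2 = 65536 ≡ 9 (mod 851)
5^64 ≡ 9^2 = 81 ≡ 81 (mod 851)
5^128 ≡ 81^2 = 6561 ≡ 604 (mod 851)
5^256 ≡ 604^2 = 364816 ≡ 588 (mod 851)
425 = 256 + 128 + 32 + 8 + 1 in binary powers of 2.
So 5^425 ≡ 588 · 604 · 9 · 16 · 5 ≡ 109 (mod 851).
Squaring chain: 109; never reaches −1, so base 5 is a Miller–Rabin witness that 851 is composite.

109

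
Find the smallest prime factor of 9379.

9379 is odd.
Digit sum 28, not divisible by 3.
Ends in 9: not divisible by 5.
7: 9379 = 7·1339 + 6
11: 9379 = 11·852 + 7
13: 9379 = 13·721 + 6
17: 9379 = 17·551 + 12
19: 9379 = 19·493 + 12
23: 9379 = 23·407 + 18
29: 9379 = 29·323 + 12
31: 9379 = 31·302 + 17
37: 9379 = 37·253 + 18
41: 9379 = 41·228 + 31
43: 9379 = 43·218 + 5
47: 9379 = 47·199 + 26
53: 9379 = 53·176 + 51
59: 9379 = 59·158 + 57
61: 9379 = 61·153 + 46
67: 9379 = 67·139 + 66
71: 9379 = 71·132 + 7
73: 9379 = 73·128 + 35
79: 9379 = 79·118 + 57
83: 9379 = 83·113

83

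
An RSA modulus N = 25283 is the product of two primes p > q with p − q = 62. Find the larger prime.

Since p = q + 62, we have 25283 = q(q + 62), so q² + 62q − 25283 = 0.
Discriminant: 62² + 4·25283 = 3844 + 101132 = 104976; √104976 = 324.
q = (−62 + 324)/2 = 131, and p = q + 62 = 193.
Check: 131 · 193 = 25283.

193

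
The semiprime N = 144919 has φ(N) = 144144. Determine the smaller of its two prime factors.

313

φ(n) = (p−1)(q−1) = n − (p+q) + 1, so p + q = 144919 − 144144 + 1 = 776.
p and q are the roots of t² − 776t + 144919 = 0.
Discriminant: 776² − 4·144919 = 602176 − 579676 = 22500; √22500 = 150.
q = (776 − 150)/2 = 313, p = (776 + 150)/2 = 463.
Check: 313 · 463 = 144919.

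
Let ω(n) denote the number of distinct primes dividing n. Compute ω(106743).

106743 = 3 · 35581
35581 = 7 · 5083
5083 = 13 · 391
391 = 17 · 23
106743 = 3 · 7 · 13 · 17 · 23, which has 5 distinct prime factors.

5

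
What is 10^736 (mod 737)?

23

10^1 ≡ 10 (mod 737)
10^2 ≡ 10^2 = 100 ≡ 100 (mod 737)
10^4 ≡ 100^2 = 10000 ≡ 419 (mod 737)
10^8 ≡ 419^2 = 175561 ≡ 155 (mod 737)
10^16 ≡ 155^2 = 24025 ≡ 441 (mod 737)
10^32 ≡ 441^2 = 194481 ≡ 650 (mod 737)
10^64 ≡ 650^2 = 422500 ≡ 199 (mod 737)
10^128 ≡ 199^2 = 39601 ≡ 540 (mod 737)
10^256 ≡ 540^2 = 291600 ≡ 485 (mod 737)
10^512 ≡ 485^2 = 235225 ≡ 122 (mod 737)
736 = 512 + 128 + 64 + 32 in binary powers of 2.
So 10^736 ≡ 122 · 540 · 199 · 650 ≡ 23 (mod 737).
Since 23 ≠ 1, base 10 is a Fermat witness: 737 is composite.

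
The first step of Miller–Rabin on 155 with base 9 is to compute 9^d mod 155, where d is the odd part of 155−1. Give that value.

19

155 − 1 = 154 = 2^1 · 77, so d = 77.
9^1 ≡ 9 (mod 155)
9^2 ≡ 9^2 = 81 ≡ 81 (mod 155)
9^4 ≡ 81^2 = 6561 ≡ 51 (mod 155)
9^8 ≡ 51^2 = 2601 ≡ 121 (mod 155)
9^16 ≡ 121^2 = 14641 ≡ 71 (mod 155)
9^32 ≡ 71^2 = 5041 ≡ 81 (mod 155)
9^64 ≡ 81^2 = 6561 ≡ 51 (mod 155)
77 = 64 + 8 + 4 + 1 in binary powers of 2.
So 9^77 ≡ 51 · 121 · 51 · 9 ≡ 19 (mod 155).
Squaring chain: 19; never reaches −1, so base 9 is a Miller–Rabin witness that 155 is composite.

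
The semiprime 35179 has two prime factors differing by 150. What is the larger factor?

277

Since p = q + 150, we have 35179 = q(q + 150), so q² + 150q − 35179 = 0.
Discriminant: 150² + 4·35179 = 22500 + 140716 = 163216; √163216 = 404.
q = (−150 + 404)/2 = 127, and p = q + 150 = 277.
Check: 127 · 277 = 35179.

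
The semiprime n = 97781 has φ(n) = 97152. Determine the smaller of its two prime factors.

φ(n) = (p−1)(q−1) = n − (p+q) + 1, so p + q = 97781 − 97152 + 1 = 630.
p and q are the roots of t² − 630t + 97781 = 0.
Discriminant: 630² − 4·97781 = 396900 − 391124 = 5776; √5776 = 76.
q = (630 − 76)/2 = 277, p = (630 + 76)/2 = 353.
Check: 277 · 353 = 97781.

277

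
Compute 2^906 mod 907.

1

2^1 ≡ 2 (mod 907)
2^2 ≡ 2^2 = 4 ≡ 4 (mod 907)
2^4 ≡ 4^2 = 16 ≡ 16 (mod 907)
2^8 ≡ 16^2 = 256 ≡ 256 (mod 907)
2^16 ≡ 256^2 = 65536 ≡ 232 (mod 907)
2^32 ≡ 232^2 = 53824 ≡ 311 (mod 907)
2^64 ≡ 311^2 = 96721 ≡ 579 (mod 907)
2^128 ≡ 579^2 = 335241 ≡ 558 (mod 907)
2^256 ≡ 558^2 = 311364 ≡ 263 (mod 907)
2^512 ≡ 263^2 = 69169 ≡ 237 (mod 907)
906 = 512 + 256 + 128 + 8 + 2 in binary powers of 2.
So 2^906 ≡ 237 · 263 · 558 · 256 · 4 ≡ 1 (mod 907).
Since the result is 1, base 2 gives no evidence that 907 is composite.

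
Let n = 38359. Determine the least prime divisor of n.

38359 is odd.
Digit sum 28, not divisible by 3.
Ends in 9: not divisible by 5.
7: 38359 = 7·5479 + 6
11: 38359 = 11·3487 + 2
13: 38359 = 13·2950 + 9
17: 38359 = 17·2256 + 7
19: 38359 = 19·2018 + 17
23: 38359 = 23·1667 + 18
29: 38359 = 29·1322 + 21
31: 38359 = 31·1237 + 12
37: 38359 = 37·1036 + 27
41: 38359 = 41·935 + 24
43: 38359 = 43·892 + 3
47: 38359 = 47·816 + 7
53: 38359 = 53·723 + 40
59: 38359 = 59·650 + 9
61: 38359 = 61·628 + 51
67: 38359 = 67·572 + 35
71: 38359 = 71·540 + 19
73: 38359 = 73·525 + 34
79: 38359 = 79·485 + 44
83: 38359 = 83·462 + 13
89: 38359 = 89·431

89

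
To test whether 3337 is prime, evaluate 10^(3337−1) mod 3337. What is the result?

10^1 ≡ 10 (mod 3337)
10^2 ≡ 10^2 = 100 ≡ 100 (mod 3337)
10^4 ≡ 100^2 = 10000 ≡ 3326 (mod 3337)
10^8 ≡ 3326^2 = 11062276 ≡ 121 (mod 3337)
10^16 ≡ 121^2 = 14641 ≡ 1293 (mod 3337)
10^32 ≡ 1293^2 = 1671849 ≡ 12 (mod 3337)
10^64 ≡ 12^2 = 144 ≡ 144 (mod 3337)
10^128 ≡ 144^2 = 20736 ≡ 714 (mod 3337)
10^256 ≡ 714^2 = 509796 ≡ 2572 (mod 3337)
10^512 ≡ 2572^2 = 6615184 ≡ 1250 (mod 3337)
10^1024 ≡ 1250^2 = 1562500 ≡ 784 (mod 3337)
10^2048 ≡ 784^2 = 614656 ≡ 648 (mod 3337)
3336 = 2048 + 1024 + 256 + 8 in binary powers of 2.
So 10^3336 ≡ 648 · 784 · 2572 · 121 ≡ 2998 (mod 3337).
Since 2998 ≠ 1, base 10 is a Fermat witness: 3337 is composite.

2998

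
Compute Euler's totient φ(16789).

Factor: 16789 = 103 · 163.
φ(16789) = (103−1) · (163−1) = 102 · 162 = 16524.

16524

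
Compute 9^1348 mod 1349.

1068

9^1 ≡ 9 (mod 1349)
9^2 ≡ 9^2 = 81 ≡ 81 (mod 1349)
9^4 ≡ 81^2 = 6561 ≡ 1165 (mod 1349)
9^8 ≡ 1165^2 = 1357225 ≡ 131 (mod 1349)
9^16 ≡ 131^2 = 17161 ≡ 973 (mod 1349)
9^32 ≡ 973^2 = 946729 ≡ 1080 (mod 1349)
9^64 ≡ 1080^2 = 1166400 ≡ 864 (mod 1349)
9^128 ≡ 864^2 = 746496 ≡ 499 (mod 1349)
9^256 ≡ 499^2 = 249001 ≡ 785 (mod 1349)
9^512 ≡ 785^2 = 616225 ≡ 1081 (mod 1349)
9^1024 ≡ 1081^2 = 1168561 ≡ 327 (mod 1349)
1348 = 1024 + 256 + 64 + 4 in binary powers of 2.
So 9^1348 ≡ 327 · 785 · 864 · 1165 ≡ 1068 (mod 1349).
Since 1068 ≠ 1, base 9 is a Fermat witness: 1349 is composite.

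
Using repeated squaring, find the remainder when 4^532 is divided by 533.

139

4^1 ≡ 4 (mod 533)
4^2 ≡ 4^2 = 16 ≡ 16 (mod 533)
4^4 ≡ 16^2 = 256 ≡ 256 (mod 533)
4^8 ≡ 256^2 = 65536 ≡ 510 (mod 533)
4^16 ≡ 510^2 = 260100 ≡ 529 (mod 533)
4^32 ≡ 529^2 = 279841 ≡ 16 (mod 533)
4^64 ≡ 16^2 = 256 ≡ 256 (mod 533)
4^128 ≡ 256^2 = 65536 ≡ 510 (mod 533)
4^256 ≡ 510^2 = 260100 ≡ 529 (mod 533)
4^512 ≡ 529^2 = 279841 ≡ 16 (mod 533)
532 = 512 + 16 + 4 in binary powers of 2.
So 4^532 ≡ 16 · 529 · 256 ≡ 139 (mod 533).
Since 139 ≠ 1, base 4 is a Fermat witness: 533 is composite.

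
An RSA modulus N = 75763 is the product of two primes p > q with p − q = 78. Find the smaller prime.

Since p = q + 78, we have 75763 = q(q + 78), so q² + 78q − 75763 = 0.
Discriminant: 78² + 4·75763 = 6084 + 303052 = 309136; √309136 = 556.
q = (−78 + 556)/2 = 239, and p = q + 78 = 317.
Check: 239 · 317 = 75763.

239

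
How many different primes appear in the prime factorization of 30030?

30030 = 2 · 15015
15015 = 3 · 5005
5005 = 5 · 1001
1001 = 7 · 143
143 = 11 · 13
30030 = 2 · 3 · 5 · 7 · 11 · 13, which has 6 distinct prime factors.

6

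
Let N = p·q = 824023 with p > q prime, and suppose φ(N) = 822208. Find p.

929

φ(n) = (p−1)(q−1) = n − (p+q) + 1, so p + q = 824023 − 822208 + 1 = 1816.
p and q are the roots of t² − 1816t + 824023 = 0.
Discriminant: 1816² − 4·824023 = 3297856 − 3296092 = 1764; √1764 = 42.
q = (1816 − 42)/2 = 887, p = (1816 + 42)/2 = 929.
Check: 887 · 929 = 824023.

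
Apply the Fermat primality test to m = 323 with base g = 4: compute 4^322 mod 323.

101

4^1 ≡ 4 (mod 323)
4^2 ≡ 4^2 = 16 ≡ 16 (mod 323)
4^4 ≡ 16^2 = 256 ≡ 256 (mod 323)
4^8 ≡ 256^2 = 65536 ≡ 290 (mod 323)
4^16 ≡ 290^2 = 84100 ≡ 120 (mod 323)
4^32 ≡ 120^2 = 14400 ≡ 188 (mod 323)
4^64 ≡ 188^2 = 35344 ≡ 137 (mod 323)
4^128 ≡ 137^2 = 18769 ≡ 35 (mod 323)
4^256 ≡ 35^2 = 1225 ≡ 256 (mod 323)
322 = 256 + 64 + 2 in binary powers of 2.
So 4^322 ≡ 256 · 137 · 16 ≡ 101 (mod 323).
Since 101 ≠ 1, base 4 is a Fermat witness: 323 is composite.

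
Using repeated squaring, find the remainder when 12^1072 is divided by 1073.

12^1 ≡ 12 (mod 1073)
12^2 ≡ 12^2 = 144 ≡ 144 (mod 1073)
12^4 ≡ 144^2 = 20736 ≡ 349 (mod 1073)
12^8 ≡ 349^2 = 121801 ≡ 552 (mod 1073)
12^16 ≡ 552^2 = 304704 ≡ 1045 (mod 1073)
12^32 ≡ 1045^2 = 1092025 ≡ 784 (mod 1073)
12^64 ≡ 784^2 = 614656 ≡ 900 (mod 1073)
12^128 ≡ 900^2 = 810000 ≡ 958 (mod 1073)
12^256 ≡ 958^2 = 917764 ≡ 349 (mod 1073)
12^512 ≡ 349^2 = 121801 ≡ 552 (mod 1073)
12^1024 ≡ 552^2 = 304704 ≡ 1045 (mod 1073)
1072 = 1024 + 32 + 16 in binary powers of 2.
So 12^1072 ≡ 1045 · 784 · 1045 ≡ 900 (mod 1073).
Since 900 ≠ 1, base 12 is a Fermat witness: 1073 is composite.

900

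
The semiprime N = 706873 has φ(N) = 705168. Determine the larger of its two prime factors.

φ(n) = (p−1)(q−1) = n − (p+q) + 1, so p + q = 706873 − 705168 + 1 = 1706.
p and q are the roots of t² − 1706t + 706873 = 0.
Discriminant: 1706² − 4·706873 = 2910436 − 2827492 = 82944; √82944 = 288.
q = (1706 − 288)/2 = 709, p = (1706 + 288)/2 = 997.
Check: 709 · 997 = 706873.

997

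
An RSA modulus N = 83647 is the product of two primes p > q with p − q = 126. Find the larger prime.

359

Since p = q + 126, we have 83647 = q(q + 126), so q² + 126q − 83647 = 0.
Discriminant: 126² + 4·83647 = 15876 + 334588 = 350464; √350464 = 592.
q = (−126 + 592)/2 = 233, and p = q + 126 = 359.
Check: 233 · 359 = 83647.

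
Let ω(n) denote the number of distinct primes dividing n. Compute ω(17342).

4

17342 = 2 · 8671
8671 = 13 · 667
667 = 23 · 29
17342 = 2 · 13 · 23 · 29, which has 4 distinct prime factors.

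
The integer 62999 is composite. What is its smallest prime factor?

73

62999 is odd.
Digit sum 35, not divisible by 3.
Ends in 9: not divisible by 5.
7: 62999 = 7·8999 + 6
11: 62999 = 11·5727 + 2
13: 62999 = 13·4846 + 1
17: 62999 = 17·3705 + 14
19: 62999 = 19·3315 + 14
23: 62999 = 23·2739 + 2
29: 62999 = 29·2172 + 11
31: 62999 = 31·2032 + 7
37: 62999 = 37·1702 + 25
41: 62999 = 41·1536 + 23
43: 62999 = 43·1465 + 4
47: 62999 = 47·1340 + 19
53: 62999 = 53·1188 + 35
59: 62999 = 59·1067 + 46
61: 62999 = 61·1032 + 47
67: 62999 = 67·940 + 19
71: 62999 = 71·887 + 22
73: 62999 = 73·863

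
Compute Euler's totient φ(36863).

36480

Factor: 36863 = 191 · 193.
φ(36863) = (191−1) · (193−1) = 190 · 192 = 36480.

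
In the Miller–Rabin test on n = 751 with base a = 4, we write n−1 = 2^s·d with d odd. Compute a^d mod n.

751 − 1 = 750 = 2^1 · 375, so d = 375.
4^1 ≡ 4 (mod 751)
4^2 ≡ 4^2 = 16 ≡ 16 (mod 751)
4^4 ≡ 16^2 = 256 ≡ 256 (mod 751)
4^8 ≡ 256^2 = 65536 ≡ 199 (mod 751)
4^16 ≡ 199^2 = 39601 ≡ 549 (mod 751)
4^32 ≡ 549^2 = 301401 ≡ 250 (mod 751)
4^64 ≡ 250^2 = 62500 ≡ 167 (mod 751)
4^128 ≡ 167^2 = 27889 ≡ 102 (mod 751)
4^256 ≡ 102^2 = 10404 ≡ 641 (mod 751)
375 = 256 + 64 + 32 + 16 + 4 + 2 + 1 in binary powers of 2.
So 4^375 ≡ 641 · 167 · 250 · 549 · 256 · 16 · 4 ≡ 1 (mod 751).
Since 4^d ≡ 1 (mod 751), base 4 does not prove 751 composite.

1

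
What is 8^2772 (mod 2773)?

8^1 ≡ 8 (mod 2773)
8^2 ≡ 8^2 = 64 ≡ 64 (mod 2773)
8^4 ≡ 64^2 = 4096 ≡ 1323 (mod 2773)
8^8 ≡ 1323^2 = 1750329 ≡ 566 (mod 2773)
8^16 ≡ 566^2 = 320356 ≡ 1461 (mod 2773)
8^32 ≡ 1461^2 = 2134521 ≡ 2084 (mod 2773)
8^64 ≡ 2084^2 = 4343056 ≡ 538 (mod 2773)
8^128 ≡ 538^2 = 289444 ≡ 1052 (mod 2773)
8^256 ≡ 1052^2 = 1106704 ≡ 277 (mod 2773)
8^512 ≡ 277^2 = 76729 ≡ 1858 (mod 2773)
8^1024 ≡ 1858^2 = 3452164 ≡ 2552 (mod 2773)
8^2048 ≡ 2552^2 = 6512704 ≡ 1700 (mod 2773)
2772 = 2048 + 512 + 128 + 64 + 16 + 4 in binary powers of 2.
So 8^2772 ≡ 1700 · 1858 · 1052 · 538 · 1461 · 1323 ≡ 1941 (mod 2773).
Since 1941 ≠ 1, base 8 is a Fermat witness: 2773 is composite.

1941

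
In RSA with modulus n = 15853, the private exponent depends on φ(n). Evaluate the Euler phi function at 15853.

Factor: 15853 = 83 · 191.
φ(15853) = (83−1) · (191−1) = 82 · 190 = 15580.

15580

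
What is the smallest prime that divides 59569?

71

59569 is odd.
Digit sum 34, not divisible by 3.
Ends in 9: not divisible by 5.
7: 59569 = 7·8509 + 6
11: 59569 = 11·5415 + 4
13: 59569 = 13·4582 + 3
17: 59569 = 17·3504 + 1
19: 59569 = 19·3135 + 4
23: 59569 = 23·2589 + 22
29: 59569 = 29·2054 + 3
31: 59569 = 31·1921 + 18
37: 59569 = 37·1609 + 36
41: 59569 = 41·1452 + 37
43: 59569 = 43·1385 + 14
47: 59569 = 47·1267 + 20
53: 59569 = 53·1123 + 50
59: 59569 = 59·1009 + 38
61: 59569 = 61·976 + 33
67: 59569 = 67·889 + 6
71: 59569 = 71·839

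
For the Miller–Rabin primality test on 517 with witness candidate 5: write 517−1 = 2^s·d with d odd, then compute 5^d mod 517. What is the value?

517 − 1 = 516 = 2^2 · 129, so d = 129.
5^1 ≡ 5 (mod 517)
5^2 ≡ 5^2 = 25 ≡ 25 (mod 517)
5^4 ≡ 25^2 = 625 ≡ 108 (mod 517)
5^8 ≡ 108^2 = 11664 ≡ 290 (mod 517)
5^16 ≡ 290^2 = 84100 ≡ 346 (mod 517)
5^32 ≡ 346^2 = 119716 ≡ 289 (mod 517)
5^64 ≡ 289^2 = 83521 ≡ 284 (mod 517)
5^128 ≡ 284^2 = 80656 ≡ 4 (mod 517)
129 = 128 + 1 in binary powers of 2.
So 5^129 ≡ 4 · 5 ≡ 20 (mod 517).
Squaring chain: 20 → 400; never reaches −1, so base 5 is a Miller–Rabin witness that 517 is composite.

20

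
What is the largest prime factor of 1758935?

79

1758935 = 5 · 351787
351787 = 61 · 5767
5767 = 73 · 79
79 is prime.
So 1758935 = 5 · 61 · 73 · 79; the largest prime factor is 79.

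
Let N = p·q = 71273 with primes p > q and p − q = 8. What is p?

271

Since p = q + 8, we have 71273 = q(q + 8), so q² + 8q − 71273 = 0.
Discriminant: 8² + 4·71273 = 64 + 285092 = 285156; √285156 = 534.
q = (−8 + 534)/2 = 263, and p = q + 8 = 271.
Check: 263 · 271 = 71273.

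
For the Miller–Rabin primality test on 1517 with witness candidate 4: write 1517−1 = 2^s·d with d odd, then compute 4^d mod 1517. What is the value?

1517 − 1 = 1516 = 2^2 · 379, so d = 379.
4^1 ≡ 4 (mod 1517)
4^2 ≡ 4^2 = 16 ≡ 16 (mod 1517)
4^4 ≡ 16^2 = 256 ≡ 256 (mod 1517)
4^8 ≡ 256^2 = 65536 ≡ 305 (mod 1517)
4^16 ≡ 305^2 = 93025 ≡ 488 (mod 1517)
4^32 ≡ 488^2 = 238144 ≡ 1492 (mod 1517)
4^64 ≡ 1492^2 = 2226064 ≡ 625 (mod 1517)
4^128 ≡ 625^2 = 390625 ≡ 756 (mod 1517)
4^256 ≡ 756^2 = 571536 ≡ 1144 (mod 1517)
379 = 256 + 64 + 32 + 16 + 8 + 2 + 1 in binary powers of 2.
So 4^379 ≡ 1144 · 625 · 1492 · 488 · 305 · 16 · 4 ≡ 892 (mod 1517).
Squaring chain: 892 → 756; never reaches −1, so base 4 is a Miller–Rabin witness that 1517 is composite.

892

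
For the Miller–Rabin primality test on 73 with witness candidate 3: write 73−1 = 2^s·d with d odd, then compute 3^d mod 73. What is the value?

73 − 1 = 72 = 2^3 · 9, so d = 9.
3^1 ≡ 3 (mod 73)
3^2 ≡ 3^2 = 9 ≡ 9 (mod 73)
3^4 ≡ 9^2 = 81 ≡ 8 (mod 73)
3^8 ≡ 8^2 = 64 ≡ 64 (mod 73)
9 = 8 + 1 in binary powers of 2.
So 3^9 ≡ 64 · 3 ≡ 46 (mod 73).
Squaring chain: 46 → 72 → 1; reaches −1, so base 3 does not prove 73 composite.

46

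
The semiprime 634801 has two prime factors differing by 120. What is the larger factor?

Since p = q + 120, we have 634801 = q(q + 120), so q² + 120q − 634801 = 0.
Discriminant: 120² + 4·634801 = 14400 + 2539204 = 2553604; √2553604 = 1598.
q = (−120 + 1598)/2 = 739, and p = q + 120 = 859.
Check: 739 · 859 = 634801.

859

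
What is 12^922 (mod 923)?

12^1 ≡ 12 (mod 923)
12^2 ≡ 12^2 = 144 ≡ 144 (mod 923)
12^4 ≡ 144^2 = 20736 ≡ 430 (mod 923)
12^8 ≡ 430^2 = 184900 ≡ 300 (mod 923)
12^16 ≡ 300^2 = 90000 ≡ 469 (mod 923)
12^32 ≡ 469^2 = 219961 ≡ 287 (mod 923)
12^64 ≡ 287^2 = 82369 ≡ 222 (mod 923)
12^128 ≡ 222^2 = 49284 ≡ 365 (mod 923)
12^256 ≡ 365^2 = 133225 ≡ 313 (mod 923)
12^512 ≡ 313^2 = 97969 ≡ 131 (mod 923)
922 = 512 + 256 + 128 + 16 + 8 + 2 in binary powers of 2.
So 12^922 ≡ 131 · 313 · 365 · 469 · 300 · 144 ≡ 703 (mod 923).
Since 703 ≠ 1, base 12 is a Fermat witness: 923 is composite.

703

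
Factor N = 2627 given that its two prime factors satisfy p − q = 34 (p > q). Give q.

37

Since p = q + 34, we have 2627 = q(q + 34), so q² + 34q − 2627 = 0.
Discriminant: 34² + 4·2627 = 1156 + 10508 = 11664; √11664 = 108.
q = (−34 + 108)/2 = 37, and p = q + 34 = 71.
Check: 37 · 71 = 2627.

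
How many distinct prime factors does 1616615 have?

6

1616615 = 5 · 323323
323323 = 7 · 46189
46189 = 11 · 4199
4199 = 13 · 323
323 = 17 · 19
1616615 = 5 · 7 · 11 · 13 · 17 · 19, which has 6 distinct prime factors.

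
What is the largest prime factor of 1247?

1247 = 29 · 43
43 is prime.
So 1247 = 29 · 43; the largest prime factor is 43.

43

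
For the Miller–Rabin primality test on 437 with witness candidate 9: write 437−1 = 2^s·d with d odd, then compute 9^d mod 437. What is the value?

437 − 1 = 436 = 2^2 · 109, so d = 109.
9^1 ≡ 9 (mod 437)
9^2 ≡ 9^2 = 81 ≡ 81 (mod 437)
9^4 ≡ 81^2 = 6561 ≡ 6 (mod 437)
9^8 ≡ 6^2 = 36 ≡ 36 (mod 437)
9^16 ≡ 36^2 = 1296 ≡ 422 (mod 437)
9^32 ≡ 422^2 = 178084 ≡ 225 (mod 437)
9^64 ≡ 225^2 = 50625 ≡ 370 (mod 437)
109 = 64 + 32 + 8 + 4 + 1 in binary powers of 2.
So 9^109 ≡ 370 · 225 · 36 · 6 · 9 ≡ 294 (mod 437).
Squaring chain: 294 → 347; never reaches −1, so base 9 is a Miller–Rabin witness that 437 is composite.

294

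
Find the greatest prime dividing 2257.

2257 = 37 · 61
61 is prime.
So 2257 = 37 · 61; the largest prime factor is 61.

61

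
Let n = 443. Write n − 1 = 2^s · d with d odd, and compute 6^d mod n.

443 − 1 = 442 = 2^1 · 221, so d = 221.
6^1 ≡ 6 (mod 443)
6^2 ≡ 6^2 = 36 ≡ 36 (mod 443)
6^4 ≡ 36^2 = 1296 ≡ 410 (mod 443)
6^8 ≡ 410^2 = 168100 ≡ 203 (mod 443)
6^16 ≡ 203^2 = 41209 ≡ 10 (mod 443)
6^32 ≡ 10^2 = 100 ≡ 100 (mod 443)
6^64 ≡ 100^2 = 10000 ≡ 254 (mod 443)
6^128 ≡ 254^2 = 64516 ≡ 281 (mod 443)
221 = 128 + 64 + 16 + 8 + 4 + 1 in binary powers of 2.
So 6^221 ≡ 281 · 254 · 10 · 203 · 410 · 6 ≡ 442 (mod 443).
Since 6^d ≡ 442 (mod 443), base 6 does not prove 443 composite.

442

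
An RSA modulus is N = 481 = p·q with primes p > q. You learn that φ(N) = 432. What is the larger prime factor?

φ(n) = (p−1)(q−1) = n − (p+q) + 1, so p + q = 481 − 432 + 1 = 50.
p and q are the roots of t² − 50t + 481 = 0.
Discriminant: 50² − 4·481 = 2500 − 1924 = 576; √576 = 24.
q = (50 − 24)/2 = 13, p = (50 + 24)/2 = 37.
Check: 13 · 37 = 481.

37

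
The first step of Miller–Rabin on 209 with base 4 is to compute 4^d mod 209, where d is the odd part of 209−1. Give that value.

209 − 1 = 208 = 2^4 · 13, so d = 13.
4^1 ≡ 4 (mod 209)
4^2 ≡ 4^2 = 16 ≡ 16 (mod 209)
4^4 ≡ 16^2 = 256 ≡ 47 (mod 209)
4^8 ≡ 47^2 = 2209 ≡ 119 (mod 209)
13 = 8 + 4 + 1 in binary powers of 2.
So 4^13 ≡ 119 · 47 · 4 ≡ 9 (mod 209).
Squaring chain: 9 → 81 → 82 → 36; never reaches −1, so base 4 is a Miller–Rabin witness that 209 is composite.

9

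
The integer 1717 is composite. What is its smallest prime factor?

1717 is odd.
Digit sum 16, not divisible by 3.
Ends in 7: not divisible by 5.
7: 1717 = 7·245 + 2
11: 1717 = 11·156 + 1
13: 1717 = 13·132 + 1
17: 1717 = 17·101

17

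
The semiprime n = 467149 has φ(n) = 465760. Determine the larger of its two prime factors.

φ(n) = (p−1)(q−1) = n − (p+q) + 1, so p + q = 467149 − 465760 + 1 = 1390.
p and q are the roots of t² − 1390t + 467149 = 0.
Discriminant: 1390² − 4·467149 = 1932100 − 1868596 = 63504; √63504 = 252.
q = (1390 − 252)/2 = 569, p = (1390 + 252)/2 = 821.
Check: 569 · 821 = 467149.

821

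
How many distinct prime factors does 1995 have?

4

1995 = 3 · 665
665 = 5 · 133
133 = 7 · 19
1995 = 3 · 5 · 7 · 19, which has 4 distinct prime factors.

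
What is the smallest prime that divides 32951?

32951 is odd.
Digit sum 20, not divisible by 3.
Ends in 1: not divisible by 5.
7: 32951 = 7·4707 + 2
11: 32951 = 11·2995 + 6
13: 32951 = 13·2534 + 9
17: 32951 = 17·1938 + 5
19: 32951 = 19·1734 + 5
23: 32951 = 23·1432 + 15
29: 32951 = 29·1136 + 7
31: 32951 = 31·1062 + 29
37: 32951 = 37·890 + 21
41: 32951 = 41·803 + 28
43: 32951 = 43·766 + 13
47: 32951 = 47·701 + 4
53: 32951 = 53·621 + 38
59: 32951 = 59·558 + 29
61: 32951 = 61·540 + 11
67: 32951 = 67·491 + 54
71: 32951 = 71·464 + 7
73: 32951 = 73·451 + 28
79: 32951 = 79·417 + 8
83: 32951 = 83·397

83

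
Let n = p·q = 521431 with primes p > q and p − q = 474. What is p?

997

Since p = q + 474, we have 521431 = q(q + 474), so q² + 474q − 521431 = 0.
Discriminant: 474² + 4·521431 = 224676 + 2085724 = 2310400; √2310400 = 1520.
q = (−474 + 1520)/2 = 523, and p = q + 474 = 997.
Check: 523 · 997 = 521431.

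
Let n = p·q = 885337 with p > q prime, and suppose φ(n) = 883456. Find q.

929

φ(n) = (p−1)(q−1) = n − (p+q) + 1, so p + q = 885337 − 883456 + 1 = 1882.
p and q are the roots of t² − 1882t + 885337 = 0.
Discriminant: 1882² − 4·885337 = 3541924 − 3541348 = 576; √576 = 24.
q = (1882 − 24)/2 = 929, p = (1882 + 24)/2 = 953.
Check: 929 · 953 = 885337.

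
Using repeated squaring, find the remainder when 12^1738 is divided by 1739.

382

12^1 ≡ 12 (mod 1739)
12^2 ≡ 12^2 = 144 ≡ 144 (mod 1739)
12^4 ≡ 144^2 = 20736 ≡ 1607 (mod 1739)
12^8 ≡ 1607^2 = 2582449 ≡ 34 (mod 1739)
12^16 ≡ 34^2 = 1156 ≡ 1156 (mod 1739)
12^32 ≡ 1156^2 = 1336336 ≡ 784 (mod 1739)
12^64 ≡ 784^2 = 614656 ≡ 789 (mod 1739)
12^128 ≡ 789^2 = 622521 ≡ 1698 (mod 1739)
12^256 ≡ 1698^2 = 2883204 ≡ 1681 (mod 1739)
12^512 ≡ 1681^2 = 2825761 ≡ 1625 (mod 1739)
12^1024 ≡ 1625^2 = 2640625 ≡ 823 (mod 1739)
1738 = 1024 + 512 + 128 + 64 + 8 + 2 in binary powers of 2.
So 12^1738 ≡ 823 · 1625 · 1698 · 789 · 34 · 144 ≡ 382 (mod 1739).
Since 382 ≠ 1, base 12 is a Fermat witness: 1739 is composite.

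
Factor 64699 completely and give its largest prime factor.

64699 = 23 · 2813
2813 = 29 · 97
97 is prime.
So 64699 = 23 · 29 · 97; the largest prime factor is 97.

97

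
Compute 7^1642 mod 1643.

493

7^1 ≡ 7 (mod 1643)
7^2 ≡ 7^2 = 49 ≡ 49 (mod 1643)
7^4 ≡ 49^2 = 2401 ≡ 758 (mod 1643)
7^8 ≡ 758^2 = 574564 ≡ 1157 (mod 1643)
7^16 ≡ 1157^2 = 1338649 ≡ 1247 (mod 1643)
7^32 ≡ 1247^2 = 1555009 ≡ 731 (mod 1643)
7^64 ≡ 731^2 = 534361 ≡ 386 (mod 1643)
7^128 ≡ 386^2 = 148996 ≡ 1126 (mod 1643)
7^256 ≡ 1126^2 = 1267876 ≡ 1123 (mod 1643)
7^512 ≡ 1123^2 = 1261129 ≡ 948 (mod 1643)
7^1024 ≡ 948^2 = 898704 ≡ 1626 (mod 1643)
1642 = 1024 + 512 + 64 + 32 + 8 + 2 in binary powers of 2.
So 7^1642 ≡ 1626 · 948 · 386 · 731 · 1157 · 49 ≡ 493 (mod 1643).
Since 493 ≠ 1, base 7 is a Fermat witness: 1643 is composite.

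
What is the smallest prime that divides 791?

7

791 is odd.
Digit sum 17, not divisible by 3.
Ends in 1: not divisible by 5.
7: 791 = 7·113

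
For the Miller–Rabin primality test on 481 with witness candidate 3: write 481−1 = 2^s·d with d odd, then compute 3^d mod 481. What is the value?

481 − 1 = 480 = 2^5 · 15, so d = 15.
3^1 ≡ 3 (mod 481)
3^2 ≡ 3^2 = 9 ≡ 9 (mod 481)
3^4 ≡ 9^2 = 81 ≡ 81 (mod 481)
3^8 ≡ 81^2 = 6561 ≡ 308 (mod 481)
15 = 8 + 4 + 2 + 1 in binary powers of 2.
So 3^15 ≡ 308 · 81 · 9 · 3 ≡ 196 (mod 481).
Squaring chain: 196 → 417 → 248 → 417 → 248; never reaches −1, so base 3 is a Miller–Rabin witness that 481 is composite.

196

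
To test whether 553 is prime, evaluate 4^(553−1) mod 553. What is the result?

225

4^1 ≡ 4 (mod 553)
4^2 ≡ 4^2 = 16 ≡ 16 (mod 553)
4^4 ≡ 16^2 = 256 ≡ 256 (mod 553)
4^8 ≡ 256^2 = 65536 ≡ 282 (mod 553)
4^16 ≡ 282^2 = 79524 ≡ 445 (mod 553)
4^32 ≡ 445^2 = 198025 ≡ 51 (mod 553)
4^64 ≡ 51^2 = 2601 ≡ 389 (mod 553)
4^128 ≡ 389^2 = 151321 ≡ 352 (mod 553)
4^256 ≡ 352^2 = 123904 ≡ 32 (mod 553)
4^512 ≡ 32^2 = 1024 ≡ 471 (mod 553)
552 = 512 + 32 + 8 in binary powers of 2.
So 4^552 ≡ 471 · 51 · 282 ≡ 225 (mod 553).
Since 225 ≠ 1, base 4 is a Fermat witness: 553 is composite.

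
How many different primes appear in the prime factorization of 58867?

58867 = 37^2 · 43
58867 = 37^2 · 43, which has 2 distinct prime factors.

2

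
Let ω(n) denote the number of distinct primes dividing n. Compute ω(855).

3

855 = 3^2 · 95
95 = 5 · 19
855 = 3^2 · 5 · 19, which has 3 distinct prime factors.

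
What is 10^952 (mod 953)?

1

10^1 ≡ 10 (mod 953)
10^2 ≡ 10^2 = 100 ≡ 100 (mod 953)
10^4 ≡ 100^2 = 10000 ≡ 470 (mod 953)
10^8 ≡ 470^2 = 220900 ≡ 757 (mod 953)
10^16 ≡ 757^2 = 573049 ≡ 296 (mod 953)
10^32 ≡ 296^2 = 87616 ≡ 893 (mod 953)
10^64 ≡ 893^2 = 797449 ≡ 741 (mod 953)
10^128 ≡ 741^2 = 549081 ≡ 153 (mod 953)
10^256 ≡ 153^2 = 23409 ≡ 537 (mod 953)
10^512 ≡ 537^2 = 288369 ≡ 563 (mod 953)
952 = 512 + 256 + 128 + 32 + 16 + 8 in binary powers of 2.
So 10^952 ≡ 563 · 537 · 153 · 893 · 296 · 757 ≡ 1 (mod 953).
Since the result is 1, base 10 gives no evidence that 953 is composite.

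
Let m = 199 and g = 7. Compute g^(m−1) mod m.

1

7^1 ≡ 7 (mod 199)
7^2 ≡ 7^2 = 49 ≡ 49 (mod 199)
7^4 ≡ 49^2 = 2401 ≡ 13 (mod 199)
7^8 ≡ 13^2 = 169 ≡ 169 (mod 199)
7^16 ≡ 169^2 = 28561 ≡ 104 (mod 199)
7^32 ≡ 104^2 = 10816 ≡ 70 (mod 199)
7^64 ≡ 70^2 = 4900 ≡ 124 (mod 199)
7^128 ≡ 124^2 = 15376 ≡ 53 (mod 199)
198 = 128 + 64 + 4 + 2 in binary powers of 2.
So 7^198 ≡ 53 · 124 · 13 · 49 ≡ 1 (mod 199).
Since the result is 1, base 7 gives no evidence that 199 is composite.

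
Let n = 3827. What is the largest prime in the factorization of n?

89

3827 = 43 · 89
89 is prime.
So 3827 = 43 · 89; the largest prime factor is 89.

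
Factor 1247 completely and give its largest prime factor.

1247 = 29 · 43
43 is prime.
So 1247 = 29 · 43; the largest prime factor is 43.

43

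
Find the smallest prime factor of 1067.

1067 is odd.
Digit sum 14, not divisible by 3.
Ends in 7: not divisible by 5.
7: 1067 = 7·152 + 3
11: 1067 = 11·97

11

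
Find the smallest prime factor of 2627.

2627 is odd.
Digit sum 17, not divisible by 3.
Ends in 7: not divisible by 5.
7: 2627 = 7·375 + 2
11: 2627 = 11·238 + 9
13: 2627 = 13·202 + 1
17: 2627 = 17·154 + 9
19: 2627 = 19·138 + 5
23: 2627 = 23·114 + 5
29: 2627 = 29·90 + 17
31: 2627 = 31·84 + 23
37: 2627 = 37·71

37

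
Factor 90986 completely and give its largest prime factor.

97

90986 = 2 · 45493
45493 = 7 · 6499
6499 = 67 · 97
97 is prime.
So 90986 = 2 · 7 · 67 · 97; the largest prime factor is 97.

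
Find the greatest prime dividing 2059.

2059 = 29 · 71
71 is prime.
So 2059 = 29 · 71; the largest prime factor is 71.

71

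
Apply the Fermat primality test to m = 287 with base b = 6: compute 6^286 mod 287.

6^1 ≡ 6 (mod 287)
6^2 ≡ 6^2 = 36 ≡ 36 (mod 287)
6^4 ≡ 36^2 = 1296 ≡ 148 (mod 287)
6^8 ≡ 148^2 = 21904 ≡ 92 (mod 287)
6^16 ≡ 92^2 = 8464 ≡ 141 (mod 287)
6^32 ≡ 141^2 = 19881 ≡ 78 (mod 287)
6^64 ≡ 78^2 = 6084 ≡ 57 (mod 287)
6^128 ≡ 57^2 = 3249 ≡ 92 (mod 287)
6^256 ≡ 92^2 = 8464 ≡ 141 (mod 287)
286 = 256 + 16 + 8 + 4 + 2 in binary powers of 2.
So 6^286 ≡ 141 · 141 · 92 · 148 · 36 ≡ 162 (mod 287).
Since 162 ≠ 1, base 6 is a Fermat witness: 287 is composite.

162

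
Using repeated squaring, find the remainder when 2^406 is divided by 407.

2^1 ≡ 2 (mod 407)
2^2 ≡ 2^2 = 4 ≡ 4 (mod 407)
2^4 ≡ 4^2 = 16 ≡ 16 (mod 407)
2^8 ≡ 16^2 = 256 ≡ 256 (mod 407)
2^16 ≡ 256^2 = 65536 ≡ 9 (mod 407)
2^32 ≡ 9^2 = 81 ≡ 81 (mod 407)
2^64 ≡ 81^2 = 6561 ≡ 49 (mod 407)
2^128 ≡ 49^2 = 2401 ≡ 366 (mod 407)
2^256 ≡ 366^2 = 133956 ≡ 53 (mod 407)
406 = 256 + 128 + 16 + 4 + 2 in binary powers of 2.
So 2^406 ≡ 53 · 366 · 9 · 16 · 4 ≡ 284 (mod 407).
Since 284 ≠ 1, base 2 is a Fermat witness: 407 is composite.

284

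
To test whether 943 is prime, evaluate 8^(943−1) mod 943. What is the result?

8^1 ≡ 8 (mod 943)
8^2 ≡ 8^2 = 64 ≡ 64 (mod 943)
8^4 ≡ 64^2 = 4096 ≡ 324 (mod 943)
8^8 ≡ 324^2 = 104976 ≡ 303 (mod 943)
8^16 ≡ 303^2 = 91809 ≡ 338 (mod 943)
8^32 ≡ 338^2 = 114244 ≡ 141 (mod 943)
8^64 ≡ 141^2 = 19881 ≡ 78 (mod 943)
8^128 ≡ 78^2 = 6084 ≡ 426 (mod 943)
8^256 ≡ 426^2 = 181476 ≡ 420 (mod 943)
8^512 ≡ 420^2 = 176400 ≡ 59 (mod 943)
942 = 512 + 256 + 128 + 32 + 8 + 4 + 2 in binary powers of 2.
So 8^942 ≡ 59 · 420 · 426 · 141 · 303 · 324 · 64 ≡ 679 (mod 943).
Since 679 ≠ 1, base 8 is a Fermat witness: 943 is composite.

679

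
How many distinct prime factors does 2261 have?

2261 = 7 · 323
323 = 17 · 19
2261 = 7 · 17 · 19, which has 3 distinct prime factors.

3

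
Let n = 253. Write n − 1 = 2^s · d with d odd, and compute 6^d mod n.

18

253 − 1 = 252 = 2^2 · 63, so d = 63.
6^1 ≡ 6 (mod 253)
6^2 ≡ 6^2 = 36 ≡ 36 (mod 253)
6^4 ≡ 36^2 = 1296 ≡ 31 (mod 253)
6^8 ≡ 31^2 = 961 ≡ 202 (mod 253)
6^16 ≡ 202^2 = 40804 ≡ 71 (mod 253)
6^32 ≡ 71^2 = 5041 ≡ 234 (mod 253)
63 = 32 + 16 + 8 + 4 + 2 + 1 in binary powers of 2.
So 6^63 ≡ 234 · 71 · 202 · 31 · 36 · 6 ≡ 18 (mod 253).
Squaring chain: 18 → 71; never reaches −1, so base 6 is a Miller–Rabin witness that 253 is composite.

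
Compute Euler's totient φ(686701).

662592

Factor: 686701 = 59 · 103 · 113.
φ(686701) = (59−1) · (103−1) · (113−1) = 58 · 102 · 112 = 662592.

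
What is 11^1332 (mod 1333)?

78

11^1 ≡ 11 (mod 1333)
11^2 ≡ 11^2 = 121 ≡ 121 (mod 1333)
11^4 ≡ 121^2 = 14641 ≡ 1311 (mod 1333)
11^8 ≡ 1311^2 = 1718721 ≡ 484 (mod 1333)
11^16 ≡ 484^2 = 234256 ≡ 981 (mod 1333)
11^32 ≡ 981^2 = 962361 ≡ 1268 (mod 1333)
11^64 ≡ 1268^2 = 1607824 ≡ 226 (mod 1333)
11^128 ≡ 226^2 = 51076 ≡ 422 (mod 1333)
11^256 ≡ 422^2 = 178084 ≡ 795 (mod 1333)
11^512 ≡ 795^2 = 632025 ≡ 183 (mod 1333)
11^1024 ≡ 183^2 = 33489 ≡ 164 (mod 1333)
1332 = 1024 + 256 + 32 + 16 + 4 in binary powers of 2.
So 11^1332 ≡ 164 · 795 · 1268 · 981 · 1311 ≡ 78 (mod 1333).
Since 78 ≠ 1, base 11 is a Fermat witness: 1333 is composite.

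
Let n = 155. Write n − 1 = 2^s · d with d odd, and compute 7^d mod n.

155 − 1 = 154 = 2^1 · 77, so d = 77.
7^1 ≡ 7 (mod 155)
7^2 ≡ 7^2 = 49 ≡ 49 (mod 155)
7^4 ≡ 49^2 = 2401 ≡ 76 (mod 155)
7^8 ≡ 76^2 = 5776 ≡ 41 (mod 155)
7^16 ≡ 41^2 = 1681 ≡ 131 (mod 155)
7^32 ≡ 131^2 = 17161 ≡ 111 (mod 155)
7^64 ≡ 111^2 = 12321 ≡ 76 (mod 155)
77 = 64 + 8 + 4 + 1 in binary powers of 2.
So 7^77 ≡ 76 · 41 · 76 · 7 ≡ 142 (mod 155).
Squaring chain: 142; never reaches −1, so base 7 is a Miller–Rabin witness that 155 is composite.

142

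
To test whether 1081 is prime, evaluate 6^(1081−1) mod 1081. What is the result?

6^1 ≡ 6 (mod 1081)
6^2 ≡ 6^2 = 36 ≡ 36 (mod 1081)
6^4 ≡ 36^2 = 1296 ≡ 215 (mod 1081)
6^8 ≡ 215^2 = 46225 ≡ 823 (mod 1081)
6^16 ≡ 823^2 = 677329 ≡ 623 (mod 1081)
6^32 ≡ 623^2 = 388129 ≡ 50 (mod 1081)
6^64 ≡ 50^2 = 2500 ≡ 338 (mod 1081)
6^128 ≡ 338^2 = 114244 ≡ 739 (mod 1081)
6^256 ≡ 739^2 = 546121 ≡ 216 (mod 1081)
6^512 ≡ 216^2 = 46656 ≡ 173 (mod 1081)
6^1024 ≡ 173^2 = 29929 ≡ 742 (mod 1081)
1080 = 1024 + 32 + 16 + 8 in binary powers of 2.
So 6^1080 ≡ 742 · 50 · 623 · 823 ≡ 243 (mod 1081).
Since 243 ≠ 1, base 6 is a Fermat witness: 1081 is composite.

243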